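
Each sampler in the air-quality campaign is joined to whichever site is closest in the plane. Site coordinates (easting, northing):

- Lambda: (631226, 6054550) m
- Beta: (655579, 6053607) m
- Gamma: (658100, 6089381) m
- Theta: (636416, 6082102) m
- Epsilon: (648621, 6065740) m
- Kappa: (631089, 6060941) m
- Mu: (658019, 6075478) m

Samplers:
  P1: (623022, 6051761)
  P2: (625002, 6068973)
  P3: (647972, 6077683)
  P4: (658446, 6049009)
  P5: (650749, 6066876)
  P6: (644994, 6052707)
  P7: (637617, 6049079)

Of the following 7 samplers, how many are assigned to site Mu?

P1 → Lambda
P2 → Kappa
P3 → Mu
P4 → Beta
P5 → Epsilon
P6 → Beta
P7 → Lambda
1 of the 7 goes to Mu.

1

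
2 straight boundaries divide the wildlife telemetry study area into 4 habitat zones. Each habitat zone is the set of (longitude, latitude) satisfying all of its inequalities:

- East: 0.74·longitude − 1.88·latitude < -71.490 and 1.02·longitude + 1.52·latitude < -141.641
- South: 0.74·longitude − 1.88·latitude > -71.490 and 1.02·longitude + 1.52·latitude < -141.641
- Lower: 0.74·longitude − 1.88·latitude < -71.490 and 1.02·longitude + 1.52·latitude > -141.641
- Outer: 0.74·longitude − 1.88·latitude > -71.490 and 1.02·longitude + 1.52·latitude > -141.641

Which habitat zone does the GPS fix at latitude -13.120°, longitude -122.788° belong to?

0.74·-122.788 − 1.88·-13.120 = -66.198, which is > -71.490
1.02·-122.788 + 1.52·-13.120 = -145.186, which is < -141.641
This sign pattern matches South.

South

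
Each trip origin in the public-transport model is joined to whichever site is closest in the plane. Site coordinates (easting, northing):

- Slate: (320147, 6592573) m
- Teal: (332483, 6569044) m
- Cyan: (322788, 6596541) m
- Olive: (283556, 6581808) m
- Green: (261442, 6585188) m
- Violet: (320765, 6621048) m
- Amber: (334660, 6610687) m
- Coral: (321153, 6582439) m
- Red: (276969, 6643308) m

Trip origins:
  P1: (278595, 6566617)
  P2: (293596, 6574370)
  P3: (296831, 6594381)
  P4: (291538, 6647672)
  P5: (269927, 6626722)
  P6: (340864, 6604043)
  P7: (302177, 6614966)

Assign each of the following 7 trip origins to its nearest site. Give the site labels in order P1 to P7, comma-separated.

Olive, Olive, Olive, Red, Red, Amber, Violet

P1 → Olive (d²=255378002.00)
P2 → Olive (d²=156125444.00)
P3 → Olive (d²=334305954.00)
P4 → Red (d²=231300257.00)
P5 → Red (d²=324685160.00)
P6 → Amber (d²=82632352.00)
P7 → Violet (d²=382504468.00)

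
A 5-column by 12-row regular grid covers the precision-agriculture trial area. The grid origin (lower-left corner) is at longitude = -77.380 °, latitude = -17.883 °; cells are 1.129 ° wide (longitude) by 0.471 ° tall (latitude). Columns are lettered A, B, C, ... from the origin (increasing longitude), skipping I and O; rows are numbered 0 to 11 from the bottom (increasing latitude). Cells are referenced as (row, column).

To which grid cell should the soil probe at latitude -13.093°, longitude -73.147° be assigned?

(10, D)

Column index: ⌊(-73.147 − -77.380) / 1.129⌋ = ⌊3.749⌋ = 3 → column D
Row offset from origin: ⌊(-13.093 − -17.883) / 0.471⌋ = ⌊10.170⌋ = 10 → row 10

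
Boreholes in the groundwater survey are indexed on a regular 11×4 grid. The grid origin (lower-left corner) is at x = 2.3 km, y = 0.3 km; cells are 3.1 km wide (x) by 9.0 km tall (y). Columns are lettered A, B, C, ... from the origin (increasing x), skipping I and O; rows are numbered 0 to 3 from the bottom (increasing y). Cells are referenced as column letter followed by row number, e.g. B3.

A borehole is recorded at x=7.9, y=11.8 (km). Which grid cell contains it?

B1

Column index: ⌊(7.9 − 2.3) / 3.1⌋ = ⌊1.806⌋ = 1 → column B
Row offset from origin: ⌊(11.8 − 0.3) / 9.0⌋ = ⌊1.278⌋ = 1 → row 1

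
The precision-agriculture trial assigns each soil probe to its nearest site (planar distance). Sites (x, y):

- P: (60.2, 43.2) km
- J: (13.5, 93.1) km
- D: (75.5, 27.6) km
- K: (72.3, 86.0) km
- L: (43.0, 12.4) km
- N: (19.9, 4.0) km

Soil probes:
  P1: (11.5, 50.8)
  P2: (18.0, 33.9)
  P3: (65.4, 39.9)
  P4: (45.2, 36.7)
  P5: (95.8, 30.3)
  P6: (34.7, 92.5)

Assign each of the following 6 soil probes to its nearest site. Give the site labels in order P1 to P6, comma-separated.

P1 → J (d²=1793.29)
P2 → N (d²=897.62)
P3 → P (d²=37.93)
P4 → P (d²=267.25)
P5 → D (d²=419.38)
P6 → J (d²=449.80)

J, N, P, P, D, J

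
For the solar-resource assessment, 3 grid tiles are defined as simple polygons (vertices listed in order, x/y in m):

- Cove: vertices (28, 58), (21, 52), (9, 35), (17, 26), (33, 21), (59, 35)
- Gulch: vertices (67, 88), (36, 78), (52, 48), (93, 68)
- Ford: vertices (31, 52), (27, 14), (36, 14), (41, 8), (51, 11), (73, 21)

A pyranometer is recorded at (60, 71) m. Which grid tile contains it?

Cast a ray rightward from (60, 71). For each polygon, the edges (by vertex number in listed order) whose endpoints lie on opposite sides of y = 71, where each meets that height, and whether that is right or left of the point:
Cove: no edge straddles that height → 0 crossings.
Gulch: 2–3 at x≈39.7 (left), 4–1 at x≈89.1 (right) → 1 crossing.
Ford: no edge straddles that height → 0 crossings.
Only Gulch has an odd count, so the point is inside Gulch.

Gulch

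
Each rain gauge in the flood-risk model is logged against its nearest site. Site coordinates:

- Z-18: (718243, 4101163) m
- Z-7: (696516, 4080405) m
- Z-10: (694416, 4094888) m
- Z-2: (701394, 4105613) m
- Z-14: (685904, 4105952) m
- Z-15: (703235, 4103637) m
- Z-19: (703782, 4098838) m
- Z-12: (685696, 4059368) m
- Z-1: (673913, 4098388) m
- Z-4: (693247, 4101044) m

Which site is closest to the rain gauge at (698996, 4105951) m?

Squared distances to each site:
Z-18: 393371953.000; Z-7: 658748516.000; Z-10: 143366369.000; Z-2: 5864648.000; Z-14: 171400465.000; Z-15: 23323717.000; Z-19: 73500565.000; Z-12: 2346865889.000; Z-1: 686355858.000; Z-4: 57129650.000.
Minimum at Z-2.

Z-2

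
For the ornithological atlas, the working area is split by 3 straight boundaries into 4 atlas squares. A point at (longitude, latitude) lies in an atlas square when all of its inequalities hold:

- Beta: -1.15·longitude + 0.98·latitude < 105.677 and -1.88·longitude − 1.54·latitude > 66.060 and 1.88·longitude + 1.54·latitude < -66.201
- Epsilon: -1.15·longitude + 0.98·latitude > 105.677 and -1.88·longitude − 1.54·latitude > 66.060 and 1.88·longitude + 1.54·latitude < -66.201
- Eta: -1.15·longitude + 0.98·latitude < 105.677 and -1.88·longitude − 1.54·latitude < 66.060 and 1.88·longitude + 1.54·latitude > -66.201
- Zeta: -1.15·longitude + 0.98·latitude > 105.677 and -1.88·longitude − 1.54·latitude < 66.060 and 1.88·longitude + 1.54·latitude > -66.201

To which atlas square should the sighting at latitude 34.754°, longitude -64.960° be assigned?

-1.15·-64.960 + 0.98·34.754 = 108.763, which is > 105.677
-1.88·-64.960 − 1.54·34.754 = 68.604, which is > 66.060
1.88·-64.960 + 1.54·34.754 = -68.604, which is < -66.201
This sign pattern matches Epsilon.

Epsilon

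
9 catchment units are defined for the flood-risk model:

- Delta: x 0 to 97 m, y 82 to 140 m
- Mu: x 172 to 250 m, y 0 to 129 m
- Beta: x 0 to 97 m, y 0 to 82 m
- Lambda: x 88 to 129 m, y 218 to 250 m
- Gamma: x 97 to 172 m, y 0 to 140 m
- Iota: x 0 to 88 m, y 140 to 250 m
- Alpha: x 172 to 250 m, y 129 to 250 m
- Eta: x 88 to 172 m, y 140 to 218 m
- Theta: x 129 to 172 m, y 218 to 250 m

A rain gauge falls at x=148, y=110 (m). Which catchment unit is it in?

The point has x = 148 and y = 110.
Only Gamma satisfies 97 ≤ x ≤ 172 and 0 ≤ y ≤ 140.

Gamma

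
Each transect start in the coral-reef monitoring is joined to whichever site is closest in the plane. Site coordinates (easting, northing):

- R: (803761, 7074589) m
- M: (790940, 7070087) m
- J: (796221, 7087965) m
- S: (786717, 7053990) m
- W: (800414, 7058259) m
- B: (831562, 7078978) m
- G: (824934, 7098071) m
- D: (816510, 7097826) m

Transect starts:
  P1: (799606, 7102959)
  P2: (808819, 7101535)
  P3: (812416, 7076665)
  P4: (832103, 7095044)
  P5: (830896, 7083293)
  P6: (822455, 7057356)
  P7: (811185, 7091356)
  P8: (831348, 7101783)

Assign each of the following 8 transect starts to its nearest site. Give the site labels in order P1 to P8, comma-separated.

P1 → J (d²=236278261.00)
P2 → D (d²=72908162.00)
P3 → R (d²=79218801.00)
P4 → G (d²=60557290.00)
P5 → B (d²=19062781.00)
P6 → W (d²=486621090.00)
P7 → D (d²=70216525.00)
P8 → G (d²=54918340.00)

J, D, R, G, B, W, D, G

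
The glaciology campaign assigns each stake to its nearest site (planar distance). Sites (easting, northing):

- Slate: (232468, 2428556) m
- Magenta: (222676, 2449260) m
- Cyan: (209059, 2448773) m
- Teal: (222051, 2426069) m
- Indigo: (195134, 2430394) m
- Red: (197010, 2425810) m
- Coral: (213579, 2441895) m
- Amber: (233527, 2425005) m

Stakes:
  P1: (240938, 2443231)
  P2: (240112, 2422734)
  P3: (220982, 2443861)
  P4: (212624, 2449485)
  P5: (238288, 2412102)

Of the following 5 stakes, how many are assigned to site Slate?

1

P1 → Slate
P2 → Amber
P3 → Magenta
P4 → Cyan
P5 → Amber
1 of the 5 goes to Slate.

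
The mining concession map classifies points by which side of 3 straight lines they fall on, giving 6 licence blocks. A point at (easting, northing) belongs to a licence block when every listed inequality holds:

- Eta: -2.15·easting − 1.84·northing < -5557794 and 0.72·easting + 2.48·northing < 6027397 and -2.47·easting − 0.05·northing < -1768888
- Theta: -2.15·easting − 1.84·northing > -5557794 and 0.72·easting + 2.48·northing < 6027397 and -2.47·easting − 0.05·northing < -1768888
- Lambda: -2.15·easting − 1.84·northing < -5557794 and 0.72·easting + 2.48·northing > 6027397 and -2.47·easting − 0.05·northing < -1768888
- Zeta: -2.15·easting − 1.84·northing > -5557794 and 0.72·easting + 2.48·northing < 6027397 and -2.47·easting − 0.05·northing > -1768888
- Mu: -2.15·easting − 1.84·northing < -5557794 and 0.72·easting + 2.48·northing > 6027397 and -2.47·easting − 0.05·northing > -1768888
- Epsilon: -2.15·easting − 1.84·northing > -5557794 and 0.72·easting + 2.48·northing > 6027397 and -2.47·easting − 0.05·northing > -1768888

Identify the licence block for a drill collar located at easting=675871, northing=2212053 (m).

Theta

-2.15·675871 − 1.84·2212053 = -5523300.170, which is > -5557794
0.72·675871 + 2.48·2212053 = 5972518.560, which is < 6027397
-2.47·675871 − 0.05·2212053 = -1780004.020, which is < -1768888
This sign pattern matches Theta.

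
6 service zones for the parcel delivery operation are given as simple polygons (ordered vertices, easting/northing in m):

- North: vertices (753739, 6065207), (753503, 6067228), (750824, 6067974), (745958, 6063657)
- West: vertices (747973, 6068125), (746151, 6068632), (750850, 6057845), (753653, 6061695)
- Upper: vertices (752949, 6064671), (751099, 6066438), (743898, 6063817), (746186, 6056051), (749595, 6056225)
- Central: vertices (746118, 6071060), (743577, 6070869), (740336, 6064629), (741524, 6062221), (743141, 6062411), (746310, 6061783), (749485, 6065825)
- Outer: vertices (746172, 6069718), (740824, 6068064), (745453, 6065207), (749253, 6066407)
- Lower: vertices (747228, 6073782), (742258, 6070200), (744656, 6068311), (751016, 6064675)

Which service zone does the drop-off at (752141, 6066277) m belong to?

North

Cast a ray rightward from (752141, 6066277). For each polygon, the edges (by vertex number in listed order) whose endpoints lie on opposite sides of northing = 6066277, where each meets that height, and whether that is right or left of the point:
North: 1–2 at easting≈753614.1 (right), 3–4 at easting≈748911.2 (left) → 1 crossing.
West: 2–3 at easting≈747176.9 (left), 4–1 at easting≈749605.4 (left) → 0 crossings.
Upper: 1–2 at easting≈751267.6 (left), 2–3 at easting≈750656.7 (left) → 0 crossings.
Central: 2–3 at easting≈741192.0 (left), 7–1 at easting≈749194.3 (left) → 0 crossings.
Outer: 2–3 at easting≈743719.4 (left), 3–4 at easting≈748841.3 (left) → 0 crossings.
Lower: 3–4 at easting≈748213.8 (left), 4–1 at easting≈750349.7 (left) → 0 crossings.
Only North has an odd count, so the point is inside North.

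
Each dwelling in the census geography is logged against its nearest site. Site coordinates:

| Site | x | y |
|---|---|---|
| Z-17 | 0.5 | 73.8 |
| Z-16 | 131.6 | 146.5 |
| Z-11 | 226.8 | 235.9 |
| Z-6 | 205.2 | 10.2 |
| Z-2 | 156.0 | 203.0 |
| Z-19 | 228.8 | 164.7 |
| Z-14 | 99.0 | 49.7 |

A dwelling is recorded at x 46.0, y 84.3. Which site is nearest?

Squared distances to each site:
Z-17: 2180.500; Z-16: 11196.200; Z-11: 55671.200; Z-6: 30835.450; Z-2: 26189.690; Z-19: 39880.000; Z-14: 4006.160.
Minimum at Z-17.

Z-17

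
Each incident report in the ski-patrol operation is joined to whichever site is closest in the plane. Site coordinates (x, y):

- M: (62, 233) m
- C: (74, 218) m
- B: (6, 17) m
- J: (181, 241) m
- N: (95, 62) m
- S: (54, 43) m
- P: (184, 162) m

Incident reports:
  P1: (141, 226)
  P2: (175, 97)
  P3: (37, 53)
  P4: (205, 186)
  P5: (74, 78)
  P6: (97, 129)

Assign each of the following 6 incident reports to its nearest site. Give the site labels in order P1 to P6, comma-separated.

J, P, S, P, N, N

P1 → J (d²=1825.00)
P2 → P (d²=4306.00)
P3 → S (d²=389.00)
P4 → P (d²=1017.00)
P5 → N (d²=697.00)
P6 → N (d²=4493.00)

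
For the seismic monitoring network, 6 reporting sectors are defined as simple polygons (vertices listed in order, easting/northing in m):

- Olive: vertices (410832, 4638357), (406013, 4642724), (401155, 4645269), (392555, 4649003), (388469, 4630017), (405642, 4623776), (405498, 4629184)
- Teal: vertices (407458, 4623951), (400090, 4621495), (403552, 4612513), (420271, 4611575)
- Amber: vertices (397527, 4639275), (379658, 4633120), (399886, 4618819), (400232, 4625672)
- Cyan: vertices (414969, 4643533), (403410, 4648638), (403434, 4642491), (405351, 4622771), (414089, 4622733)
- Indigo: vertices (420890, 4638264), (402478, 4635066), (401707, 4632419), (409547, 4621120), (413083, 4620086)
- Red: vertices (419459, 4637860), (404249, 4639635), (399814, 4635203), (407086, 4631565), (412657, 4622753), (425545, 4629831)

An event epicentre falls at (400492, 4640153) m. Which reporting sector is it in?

Olive

Cast a ray rightward from (400492, 4640153). For each polygon, the edges (by vertex number in listed order) whose endpoints lie on opposite sides of northing = 4640153, where each meets that height, and whether that is right or left of the point:
Olive: 1–2 at easting≈408850.1 (right), 4–5 at easting≈390650.4 (left) → 1 crossing.
Teal: no edge straddles that height → 0 crossings.
Amber: no edge straddles that height → 0 crossings.
Cyan: 3–4 at easting≈403661.3 (right), 5–1 at easting≈414826.0 (right) → 2 crossings.
Indigo: no edge straddles that height → 0 crossings.
Red: no edge straddles that height → 0 crossings.
Only Olive has an odd count, so the point is inside Olive.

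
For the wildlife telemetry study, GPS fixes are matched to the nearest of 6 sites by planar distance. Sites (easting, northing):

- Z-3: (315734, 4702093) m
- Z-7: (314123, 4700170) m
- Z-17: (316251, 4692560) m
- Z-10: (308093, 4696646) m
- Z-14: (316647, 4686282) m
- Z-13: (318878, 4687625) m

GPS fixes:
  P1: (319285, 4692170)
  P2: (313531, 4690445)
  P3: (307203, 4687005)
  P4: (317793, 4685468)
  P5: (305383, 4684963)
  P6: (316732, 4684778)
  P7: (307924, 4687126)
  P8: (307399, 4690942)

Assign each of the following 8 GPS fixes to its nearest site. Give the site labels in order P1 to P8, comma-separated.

P1 → Z-17 (d²=9357256.00)
P2 → Z-17 (d²=11871625.00)
P3 → Z-14 (d²=89711865.00)
P4 → Z-14 (d²=1975912.00)
P5 → Z-14 (d²=128617457.00)
P6 → Z-14 (d²=2269241.00)
P7 → Z-14 (d²=76803065.00)
P8 → Z-10 (d²=33017252.00)

Z-17, Z-17, Z-14, Z-14, Z-14, Z-14, Z-14, Z-10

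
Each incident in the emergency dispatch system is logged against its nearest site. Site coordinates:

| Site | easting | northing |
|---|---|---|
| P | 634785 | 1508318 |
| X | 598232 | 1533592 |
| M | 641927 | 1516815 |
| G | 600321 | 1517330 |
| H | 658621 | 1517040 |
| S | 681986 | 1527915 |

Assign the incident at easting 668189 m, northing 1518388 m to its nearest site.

H

Squared distances to each site:
P: 1217232116.000; X: 5125143465.000; M: 692166973.000; G: 4607184788.000; H: 93363728.000; S: 281120938.000.
Minimum at H.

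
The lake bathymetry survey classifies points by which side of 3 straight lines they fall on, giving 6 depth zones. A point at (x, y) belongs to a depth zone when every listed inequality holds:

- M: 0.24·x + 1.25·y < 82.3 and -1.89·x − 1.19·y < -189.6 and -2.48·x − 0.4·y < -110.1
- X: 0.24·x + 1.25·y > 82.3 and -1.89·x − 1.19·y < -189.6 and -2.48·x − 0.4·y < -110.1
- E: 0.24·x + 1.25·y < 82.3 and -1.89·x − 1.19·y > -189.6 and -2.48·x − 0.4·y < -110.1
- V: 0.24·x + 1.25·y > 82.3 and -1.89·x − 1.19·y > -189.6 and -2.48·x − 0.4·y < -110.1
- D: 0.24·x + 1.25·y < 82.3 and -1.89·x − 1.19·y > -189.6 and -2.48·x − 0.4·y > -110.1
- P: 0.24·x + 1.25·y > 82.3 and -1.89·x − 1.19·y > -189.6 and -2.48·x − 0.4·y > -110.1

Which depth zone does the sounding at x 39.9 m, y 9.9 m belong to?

D

0.24·39.9 + 1.25·9.9 = 21.951, which is < 82.3
-1.89·39.9 − 1.19·9.9 = -87.192, which is > -189.6
-2.48·39.9 − 0.4·9.9 = -102.912, which is > -110.1
This sign pattern matches D.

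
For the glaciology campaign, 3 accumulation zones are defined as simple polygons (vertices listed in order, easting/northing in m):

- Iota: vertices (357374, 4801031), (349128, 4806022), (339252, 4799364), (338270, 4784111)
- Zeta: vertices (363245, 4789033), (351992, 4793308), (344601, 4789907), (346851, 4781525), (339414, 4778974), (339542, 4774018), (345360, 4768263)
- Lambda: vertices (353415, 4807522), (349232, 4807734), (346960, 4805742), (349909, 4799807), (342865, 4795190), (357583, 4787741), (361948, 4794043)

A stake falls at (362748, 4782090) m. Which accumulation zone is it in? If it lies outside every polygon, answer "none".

Cast a ray rightward from (362748, 4782090). For each polygon, the edges (by vertex number in listed order) whose endpoints lie on opposite sides of northing = 4782090, where each meets that height, and whether that is right or left of the point:
Iota: no edge straddles that height → 0 crossings.
Zeta: 3–4 at easting≈346699.3 (left), 7–1 at easting≈357266.4 (left) → 0 crossings.
Lambda: no edge straddles that height → 0 crossings.
All counts are even, so the point lies outside every listed polygon.

none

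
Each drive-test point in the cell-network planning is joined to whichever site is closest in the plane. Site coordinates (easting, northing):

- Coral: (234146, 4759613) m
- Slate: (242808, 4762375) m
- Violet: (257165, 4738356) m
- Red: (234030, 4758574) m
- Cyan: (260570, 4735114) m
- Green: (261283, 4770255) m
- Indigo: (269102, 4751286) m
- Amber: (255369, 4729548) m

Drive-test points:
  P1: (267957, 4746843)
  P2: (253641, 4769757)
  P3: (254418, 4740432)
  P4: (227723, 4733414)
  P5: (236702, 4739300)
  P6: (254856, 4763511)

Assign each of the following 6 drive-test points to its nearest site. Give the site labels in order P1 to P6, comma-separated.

Indigo, Green, Violet, Red, Red, Green

P1 → Indigo (d²=21051274.00)
P2 → Green (d²=58648168.00)
P3 → Violet (d²=11855785.00)
P4 → Red (d²=672803849.00)
P5 → Red (d²=378626660.00)
P6 → Green (d²=86787865.00)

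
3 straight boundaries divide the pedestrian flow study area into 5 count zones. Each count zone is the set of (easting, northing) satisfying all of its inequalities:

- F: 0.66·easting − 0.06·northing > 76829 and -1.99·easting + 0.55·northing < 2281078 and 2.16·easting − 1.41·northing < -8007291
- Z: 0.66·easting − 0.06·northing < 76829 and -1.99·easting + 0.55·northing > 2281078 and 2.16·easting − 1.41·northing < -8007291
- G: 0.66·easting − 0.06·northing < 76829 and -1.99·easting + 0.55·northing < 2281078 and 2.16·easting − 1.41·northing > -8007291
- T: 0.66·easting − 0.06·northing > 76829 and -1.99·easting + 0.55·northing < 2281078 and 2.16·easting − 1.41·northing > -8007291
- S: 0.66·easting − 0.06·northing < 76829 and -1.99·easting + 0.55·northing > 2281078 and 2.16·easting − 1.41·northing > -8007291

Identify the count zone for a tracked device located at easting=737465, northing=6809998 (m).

0.66·737465 − 0.06·6809998 = 78127.020, which is > 76829
-1.99·737465 + 0.55·6809998 = 2277943.550, which is < 2281078
2.16·737465 − 1.41·6809998 = -8009172.780, which is < -8007291
This sign pattern matches F.

F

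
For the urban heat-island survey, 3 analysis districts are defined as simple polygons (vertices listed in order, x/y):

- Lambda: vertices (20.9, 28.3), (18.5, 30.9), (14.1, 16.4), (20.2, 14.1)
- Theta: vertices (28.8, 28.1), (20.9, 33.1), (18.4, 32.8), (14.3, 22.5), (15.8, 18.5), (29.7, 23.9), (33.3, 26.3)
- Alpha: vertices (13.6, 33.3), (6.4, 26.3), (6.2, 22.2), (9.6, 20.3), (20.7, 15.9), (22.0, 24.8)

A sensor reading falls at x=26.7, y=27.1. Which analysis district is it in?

Cast a ray rightward from (26.7, 27.1). For each polygon, the edges (by vertex number in listed order) whose endpoints lie on opposite sides of y = 27.1, where each meets that height, and whether that is right or left of the point:
Lambda: 2–3 at x≈17.35 (left), 4–1 at x≈20.84 (left) → 0 crossings.
Theta: 3–4 at x≈16.13 (left), 7–1 at x≈31.30 (right) → 1 crossing.
Alpha: 1–2 at x≈7.22 (left), 6–1 at x≈19.73 (left) → 0 crossings.
Only Theta has an odd count, so the point is inside Theta.

Theta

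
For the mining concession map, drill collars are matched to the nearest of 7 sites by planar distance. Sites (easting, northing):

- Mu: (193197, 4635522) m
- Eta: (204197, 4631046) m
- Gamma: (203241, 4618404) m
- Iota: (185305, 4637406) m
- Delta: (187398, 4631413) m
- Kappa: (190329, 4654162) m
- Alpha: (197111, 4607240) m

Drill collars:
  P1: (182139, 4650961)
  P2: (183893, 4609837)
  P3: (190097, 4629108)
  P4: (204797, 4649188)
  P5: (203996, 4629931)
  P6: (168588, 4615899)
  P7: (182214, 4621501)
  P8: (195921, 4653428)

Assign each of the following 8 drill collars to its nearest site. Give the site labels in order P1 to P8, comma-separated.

Kappa, Alpha, Delta, Kappa, Eta, Delta, Delta, Kappa

P1 → Kappa (d²=77322501.00)
P2 → Alpha (d²=181459933.00)
P3 → Delta (d²=12597626.00)
P4 → Kappa (d²=234063700.00)
P5 → Eta (d²=1283626.00)
P6 → Delta (d²=594500296.00)
P7 → Delta (d²=125121600.00)
P8 → Kappa (d²=31809220.00)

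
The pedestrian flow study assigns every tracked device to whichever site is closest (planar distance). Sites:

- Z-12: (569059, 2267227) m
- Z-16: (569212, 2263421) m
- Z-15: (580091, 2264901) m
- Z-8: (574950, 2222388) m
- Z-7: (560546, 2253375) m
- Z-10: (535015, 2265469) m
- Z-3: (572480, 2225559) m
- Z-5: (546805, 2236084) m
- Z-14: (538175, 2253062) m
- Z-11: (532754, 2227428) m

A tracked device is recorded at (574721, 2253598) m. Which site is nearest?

Squared distances to each site:
Z-12: 217807885.000; Z-16: 126840410.000; Z-15: 156594709.000; Z-8: 974116541.000; Z-7: 200980354.000; Z-10: 1717487077.000; Z-3: 791207602.000; Z-5: 1086043252.000; Z-14: 1335897412.000; Z-11: 2446097989.000.
Minimum at Z-16.

Z-16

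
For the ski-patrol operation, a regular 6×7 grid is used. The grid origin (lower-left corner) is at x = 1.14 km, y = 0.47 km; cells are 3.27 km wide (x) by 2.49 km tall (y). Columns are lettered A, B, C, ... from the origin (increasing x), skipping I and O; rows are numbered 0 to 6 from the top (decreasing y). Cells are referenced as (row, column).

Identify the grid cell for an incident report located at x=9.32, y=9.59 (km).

(3, C)

Column index: ⌊(9.32 − 1.14) / 3.27⌋ = ⌊2.502⌋ = 2 → column C
Row offset from origin: ⌊(9.59 − 0.47) / 2.49⌋ = ⌊3.663⌋ = 3 → row 3 (counted from top)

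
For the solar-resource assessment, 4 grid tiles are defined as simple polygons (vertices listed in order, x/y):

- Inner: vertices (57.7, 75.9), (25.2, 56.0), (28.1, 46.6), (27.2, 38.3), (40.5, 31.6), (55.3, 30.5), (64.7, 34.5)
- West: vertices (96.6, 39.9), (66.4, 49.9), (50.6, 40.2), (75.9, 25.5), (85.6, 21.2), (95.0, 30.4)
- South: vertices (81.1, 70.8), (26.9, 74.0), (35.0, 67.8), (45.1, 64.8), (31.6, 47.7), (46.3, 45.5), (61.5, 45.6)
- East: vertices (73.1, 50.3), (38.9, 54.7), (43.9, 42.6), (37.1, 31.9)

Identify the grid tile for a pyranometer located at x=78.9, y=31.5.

Cast a ray rightward from (78.9, 31.5). For each polygon, the edges (by vertex number in listed order) whose endpoints lie on opposite sides of y = 31.5, where each meets that height, and whether that is right or left of the point:
Inner: 5–6 at x≈41.85 (left), 6–7 at x≈57.65 (left) → 0 crossings.
West: 3–4 at x≈65.57 (left), 6–1 at x≈95.19 (right) → 1 crossing.
South: no edge straddles that height → 0 crossings.
East: no edge straddles that height → 0 crossings.
Only West has an odd count, so the point is inside West.

West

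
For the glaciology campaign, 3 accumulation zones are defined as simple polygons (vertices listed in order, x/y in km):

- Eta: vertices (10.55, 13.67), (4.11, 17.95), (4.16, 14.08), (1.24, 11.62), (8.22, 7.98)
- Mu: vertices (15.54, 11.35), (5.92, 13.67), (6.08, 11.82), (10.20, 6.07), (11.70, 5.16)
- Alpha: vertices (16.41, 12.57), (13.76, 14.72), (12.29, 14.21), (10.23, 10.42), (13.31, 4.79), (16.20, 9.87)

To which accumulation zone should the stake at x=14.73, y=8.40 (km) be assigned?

Cast a ray rightward from (14.73, 8.40). For each polygon, the edges (by vertex number in listed order) whose endpoints lie on opposite sides of y = 8.40, where each meets that height, and whether that is right or left of the point:
Eta: 4–5 at x≈7.415 (left), 5–1 at x≈8.392 (left) → 0 crossings.
Mu: 3–4 at x≈8.531 (left), 5–1 at x≈13.710 (left) → 0 crossings.
Alpha: 4–5 at x≈11.335 (left), 5–6 at x≈15.364 (right) → 1 crossing.
Only Alpha has an odd count, so the point is inside Alpha.

Alpha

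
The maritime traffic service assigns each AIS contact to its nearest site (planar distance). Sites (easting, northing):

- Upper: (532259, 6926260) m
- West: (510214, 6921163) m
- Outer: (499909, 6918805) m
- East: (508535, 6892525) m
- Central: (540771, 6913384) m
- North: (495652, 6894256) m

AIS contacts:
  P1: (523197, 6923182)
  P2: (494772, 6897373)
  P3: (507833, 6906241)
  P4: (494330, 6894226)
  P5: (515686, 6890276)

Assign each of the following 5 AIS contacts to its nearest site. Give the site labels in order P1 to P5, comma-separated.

Upper, North, East, North, East

P1 → Upper (d²=91593928.00)
P2 → North (d²=10490089.00)
P3 → East (d²=188621460.00)
P4 → North (d²=1748584.00)
P5 → East (d²=56194802.00)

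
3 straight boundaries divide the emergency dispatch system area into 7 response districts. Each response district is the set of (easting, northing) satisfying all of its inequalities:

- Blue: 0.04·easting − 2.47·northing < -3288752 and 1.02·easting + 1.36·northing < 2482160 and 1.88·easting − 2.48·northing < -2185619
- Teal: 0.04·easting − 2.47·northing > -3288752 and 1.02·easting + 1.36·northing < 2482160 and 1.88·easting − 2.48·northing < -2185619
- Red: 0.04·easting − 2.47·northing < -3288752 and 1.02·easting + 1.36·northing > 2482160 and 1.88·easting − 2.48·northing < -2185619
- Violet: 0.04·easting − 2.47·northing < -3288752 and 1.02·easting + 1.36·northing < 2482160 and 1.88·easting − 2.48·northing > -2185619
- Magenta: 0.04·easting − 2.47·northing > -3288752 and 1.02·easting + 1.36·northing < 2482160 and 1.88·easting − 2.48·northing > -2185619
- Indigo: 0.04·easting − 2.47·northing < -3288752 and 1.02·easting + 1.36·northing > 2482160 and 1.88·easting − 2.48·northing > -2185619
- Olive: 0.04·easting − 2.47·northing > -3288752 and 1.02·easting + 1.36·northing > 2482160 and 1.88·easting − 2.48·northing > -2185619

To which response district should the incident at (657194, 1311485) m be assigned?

Magenta

0.04·657194 − 2.47·1311485 = -3213080.190, which is > -3288752
1.02·657194 + 1.36·1311485 = 2453957.480, which is < 2482160
1.88·657194 − 2.48·1311485 = -2016958.080, which is > -2185619
This sign pattern matches Magenta.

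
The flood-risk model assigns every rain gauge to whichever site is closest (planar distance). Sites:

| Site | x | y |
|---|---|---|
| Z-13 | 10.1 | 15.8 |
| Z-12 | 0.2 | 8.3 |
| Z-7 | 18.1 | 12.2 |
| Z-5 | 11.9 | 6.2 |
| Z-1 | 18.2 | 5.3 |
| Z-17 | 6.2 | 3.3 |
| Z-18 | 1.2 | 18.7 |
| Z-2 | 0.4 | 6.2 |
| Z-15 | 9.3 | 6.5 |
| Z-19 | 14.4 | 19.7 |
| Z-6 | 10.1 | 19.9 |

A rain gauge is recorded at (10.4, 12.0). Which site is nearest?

Z-13

Squared distances to each site:
Z-13: 14.530; Z-12: 117.730; Z-7: 59.330; Z-5: 35.890; Z-1: 105.730; Z-17: 93.330; Z-18: 129.530; Z-2: 133.640; Z-15: 31.460; Z-19: 75.290; Z-6: 62.500.
Minimum at Z-13.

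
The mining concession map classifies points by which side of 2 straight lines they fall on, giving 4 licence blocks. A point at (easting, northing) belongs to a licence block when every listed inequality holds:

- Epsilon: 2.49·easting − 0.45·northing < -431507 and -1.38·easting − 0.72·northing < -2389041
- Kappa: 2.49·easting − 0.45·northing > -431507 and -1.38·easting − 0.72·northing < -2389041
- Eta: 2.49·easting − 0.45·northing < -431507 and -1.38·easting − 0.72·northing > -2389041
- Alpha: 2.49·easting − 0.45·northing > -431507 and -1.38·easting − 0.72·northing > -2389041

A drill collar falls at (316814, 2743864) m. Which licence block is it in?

2.49·316814 − 0.45·2743864 = -445871.940, which is < -431507
-1.38·316814 − 0.72·2743864 = -2412785.400, which is < -2389041
This sign pattern matches Epsilon.

Epsilon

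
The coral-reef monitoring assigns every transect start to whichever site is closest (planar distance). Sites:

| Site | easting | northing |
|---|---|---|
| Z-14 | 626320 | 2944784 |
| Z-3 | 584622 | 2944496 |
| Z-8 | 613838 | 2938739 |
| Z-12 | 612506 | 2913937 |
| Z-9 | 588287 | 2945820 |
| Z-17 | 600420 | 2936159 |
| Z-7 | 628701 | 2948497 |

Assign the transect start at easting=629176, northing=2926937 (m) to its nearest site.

Z-14

Squared distances to each site:
Z-14: 326672145.000; Z-3: 2293377397.000; Z-8: 374541448.000; Z-12: 446888900.000; Z-9: 2028478010.000; Z-17: 911952820.000; Z-7: 465059225.000.
Minimum at Z-14.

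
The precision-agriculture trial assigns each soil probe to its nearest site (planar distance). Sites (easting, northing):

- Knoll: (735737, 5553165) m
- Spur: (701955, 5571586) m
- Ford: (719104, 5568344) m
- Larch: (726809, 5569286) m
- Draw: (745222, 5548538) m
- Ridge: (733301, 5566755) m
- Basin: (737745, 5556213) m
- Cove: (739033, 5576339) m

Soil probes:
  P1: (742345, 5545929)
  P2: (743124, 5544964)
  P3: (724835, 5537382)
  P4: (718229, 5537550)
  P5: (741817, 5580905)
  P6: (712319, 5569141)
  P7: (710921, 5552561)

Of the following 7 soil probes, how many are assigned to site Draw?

P1 → Draw
P2 → Draw
P3 → Knoll
P4 → Knoll
P5 → Cove
P6 → Ford
P7 → Ford
2 of the 7 go to Draw.

2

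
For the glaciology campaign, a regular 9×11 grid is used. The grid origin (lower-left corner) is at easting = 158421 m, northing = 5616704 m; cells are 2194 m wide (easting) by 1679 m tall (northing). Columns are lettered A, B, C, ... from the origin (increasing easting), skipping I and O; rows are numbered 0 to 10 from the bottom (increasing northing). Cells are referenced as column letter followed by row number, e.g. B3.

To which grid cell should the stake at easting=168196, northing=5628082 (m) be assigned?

E6

Column index: ⌊(168196 − 158421) / 2194⌋ = ⌊4.455⌋ = 4 → column E
Row offset from origin: ⌊(5628082 − 5616704) / 1679⌋ = ⌊6.777⌋ = 6 → row 6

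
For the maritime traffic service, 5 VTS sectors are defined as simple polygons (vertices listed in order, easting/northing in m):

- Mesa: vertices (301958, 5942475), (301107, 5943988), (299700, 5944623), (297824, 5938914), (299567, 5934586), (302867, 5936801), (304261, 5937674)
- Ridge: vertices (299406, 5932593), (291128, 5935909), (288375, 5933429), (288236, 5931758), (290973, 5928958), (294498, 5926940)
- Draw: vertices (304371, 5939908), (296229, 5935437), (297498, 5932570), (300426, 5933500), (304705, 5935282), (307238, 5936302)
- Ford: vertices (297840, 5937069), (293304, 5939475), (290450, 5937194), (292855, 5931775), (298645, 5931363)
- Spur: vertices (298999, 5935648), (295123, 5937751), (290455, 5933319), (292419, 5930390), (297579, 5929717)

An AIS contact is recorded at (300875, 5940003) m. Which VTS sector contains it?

Mesa

Cast a ray rightward from (300875, 5940003). For each polygon, the edges (by vertex number in listed order) whose endpoints lie on opposite sides of northing = 5940003, where each meets that height, and whether that is right or left of the point:
Mesa: 3–4 at easting≈298181.8 (left), 7–1 at easting≈303143.8 (right) → 1 crossing.
Ridge: no edge straddles that height → 0 crossings.
Draw: no edge straddles that height → 0 crossings.
Ford: no edge straddles that height → 0 crossings.
Spur: no edge straddles that height → 0 crossings.
Only Mesa has an odd count, so the point is inside Mesa.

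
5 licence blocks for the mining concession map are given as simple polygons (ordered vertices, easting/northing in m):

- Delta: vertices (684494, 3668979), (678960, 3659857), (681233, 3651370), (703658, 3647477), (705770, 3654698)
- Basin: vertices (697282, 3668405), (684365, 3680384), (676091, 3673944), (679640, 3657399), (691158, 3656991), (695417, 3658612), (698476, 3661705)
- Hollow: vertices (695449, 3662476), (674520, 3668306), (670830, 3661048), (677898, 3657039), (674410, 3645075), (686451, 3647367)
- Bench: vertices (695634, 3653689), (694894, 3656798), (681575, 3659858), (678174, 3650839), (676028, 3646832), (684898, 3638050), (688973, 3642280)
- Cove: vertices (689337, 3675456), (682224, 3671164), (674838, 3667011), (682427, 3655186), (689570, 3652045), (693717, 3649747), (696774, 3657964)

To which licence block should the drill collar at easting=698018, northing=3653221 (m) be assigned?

Cast a ray rightward from (698018, 3653221). For each polygon, the edges (by vertex number in listed order) whose endpoints lie on opposite sides of northing = 3653221, where each meets that height, and whether that is right or left of the point:
Delta: 2–3 at easting≈680737.3 (left), 4–5 at easting≈705338.0 (right) → 1 crossing.
Basin: no edge straddles that height → 0 crossings.
Hollow: 4–5 at easting≈676784.9 (left), 6–1 at easting≈689937.3 (left) → 0 crossings.
Bench: 3–4 at easting≈679072.2 (left), 7–1 at easting≈695360.8 (left) → 0 crossings.
Cove: 4–5 at easting≈686895.6 (left), 6–7 at easting≈695009.4 (left) → 0 crossings.
Only Delta has an odd count, so the point is inside Delta.

Delta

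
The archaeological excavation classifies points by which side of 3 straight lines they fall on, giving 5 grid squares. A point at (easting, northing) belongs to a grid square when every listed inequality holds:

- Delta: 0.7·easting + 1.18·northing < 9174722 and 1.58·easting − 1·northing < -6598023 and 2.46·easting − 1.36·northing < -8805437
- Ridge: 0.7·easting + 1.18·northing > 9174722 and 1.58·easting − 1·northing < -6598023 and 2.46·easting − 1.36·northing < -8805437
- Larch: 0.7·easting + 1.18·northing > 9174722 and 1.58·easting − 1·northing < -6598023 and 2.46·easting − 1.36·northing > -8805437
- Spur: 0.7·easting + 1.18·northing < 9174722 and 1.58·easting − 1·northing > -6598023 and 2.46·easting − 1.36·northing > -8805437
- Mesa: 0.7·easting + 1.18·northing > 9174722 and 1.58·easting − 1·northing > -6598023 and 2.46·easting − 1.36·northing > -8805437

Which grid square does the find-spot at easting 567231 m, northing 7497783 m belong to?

0.7·567231 + 1.18·7497783 = 9244445.640, which is > 9174722
1.58·567231 − 1·7497783 = -6601558.020, which is < -6598023
2.46·567231 − 1.36·7497783 = -8801596.620, which is > -8805437
This sign pattern matches Larch.

Larch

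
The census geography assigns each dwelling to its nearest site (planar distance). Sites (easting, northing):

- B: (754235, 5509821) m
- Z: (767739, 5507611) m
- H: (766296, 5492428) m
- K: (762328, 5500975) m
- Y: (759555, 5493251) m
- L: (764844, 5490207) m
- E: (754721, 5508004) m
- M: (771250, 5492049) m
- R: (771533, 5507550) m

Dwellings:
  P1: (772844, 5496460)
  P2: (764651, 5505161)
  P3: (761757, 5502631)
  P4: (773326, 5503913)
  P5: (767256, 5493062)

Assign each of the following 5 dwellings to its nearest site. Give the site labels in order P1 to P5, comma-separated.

M, Z, K, R, H

P1 → M (d²=21997757.00)
P2 → Z (d²=15538244.00)
P3 → K (d²=3068377.00)
P4 → R (d²=16442618.00)
P5 → H (d²=1323556.00)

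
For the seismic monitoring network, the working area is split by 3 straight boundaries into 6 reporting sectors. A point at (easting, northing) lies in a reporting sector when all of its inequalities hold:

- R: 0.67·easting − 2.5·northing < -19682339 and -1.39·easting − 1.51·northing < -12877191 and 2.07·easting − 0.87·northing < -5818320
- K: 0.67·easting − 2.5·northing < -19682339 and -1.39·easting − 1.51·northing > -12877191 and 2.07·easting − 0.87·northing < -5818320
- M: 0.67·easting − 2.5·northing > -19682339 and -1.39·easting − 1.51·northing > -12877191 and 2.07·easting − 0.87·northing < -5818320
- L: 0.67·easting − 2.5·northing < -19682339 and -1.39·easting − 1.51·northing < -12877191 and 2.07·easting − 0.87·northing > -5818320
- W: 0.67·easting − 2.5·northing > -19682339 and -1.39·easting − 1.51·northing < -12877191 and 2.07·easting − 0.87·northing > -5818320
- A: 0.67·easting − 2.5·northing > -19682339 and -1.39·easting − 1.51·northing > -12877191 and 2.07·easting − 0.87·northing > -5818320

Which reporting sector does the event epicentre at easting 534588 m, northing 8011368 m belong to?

M

0.67·534588 − 2.5·8011368 = -19670246.040, which is > -19682339
-1.39·534588 − 1.51·8011368 = -12840243.000, which is > -12877191
2.07·534588 − 0.87·8011368 = -5863293.000, which is < -5818320
This sign pattern matches M.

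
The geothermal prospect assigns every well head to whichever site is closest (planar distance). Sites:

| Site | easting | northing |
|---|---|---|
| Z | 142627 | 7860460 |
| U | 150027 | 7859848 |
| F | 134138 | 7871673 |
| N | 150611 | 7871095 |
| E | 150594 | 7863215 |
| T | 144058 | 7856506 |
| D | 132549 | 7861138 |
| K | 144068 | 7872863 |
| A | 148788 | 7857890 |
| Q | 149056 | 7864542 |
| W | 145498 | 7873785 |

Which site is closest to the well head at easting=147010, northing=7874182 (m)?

Squared distances to each site:
Z: 207503973.000; U: 214565845.000; F: 171983465.000; N: 22496770.000; E: 133120145.000; T: 321155280.000; D: 379266457.000; K: 10395125.000; A: 268590548.000; Q: 97115716.000; W: 2443753.000.
Minimum at W.

W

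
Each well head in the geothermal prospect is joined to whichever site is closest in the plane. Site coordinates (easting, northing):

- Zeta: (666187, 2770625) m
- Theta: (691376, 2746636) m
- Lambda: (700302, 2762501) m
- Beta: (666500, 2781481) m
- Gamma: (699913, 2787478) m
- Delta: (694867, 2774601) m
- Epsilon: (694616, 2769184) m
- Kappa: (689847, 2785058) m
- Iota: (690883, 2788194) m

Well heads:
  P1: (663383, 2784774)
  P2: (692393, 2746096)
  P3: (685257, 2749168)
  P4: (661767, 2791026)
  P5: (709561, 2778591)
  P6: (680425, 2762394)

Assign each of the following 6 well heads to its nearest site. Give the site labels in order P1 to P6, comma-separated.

Beta, Theta, Theta, Beta, Gamma, Epsilon

P1 → Beta (d²=20559538.00)
P2 → Theta (d²=1325889.00)
P3 → Theta (d²=43853185.00)
P4 → Beta (d²=113508314.00)
P5 → Gamma (d²=172062673.00)
P6 → Epsilon (d²=247488581.00)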